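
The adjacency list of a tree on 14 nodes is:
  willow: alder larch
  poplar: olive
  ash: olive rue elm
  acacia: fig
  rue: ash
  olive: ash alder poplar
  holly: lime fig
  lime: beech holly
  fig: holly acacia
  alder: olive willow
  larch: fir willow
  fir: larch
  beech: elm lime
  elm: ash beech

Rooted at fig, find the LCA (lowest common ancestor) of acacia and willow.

acacia's ancestor chain is acacia, fig and willow's is willow, alder, olive, ash, elm, beech, lime, holly, fig; they first meet at fig.

fig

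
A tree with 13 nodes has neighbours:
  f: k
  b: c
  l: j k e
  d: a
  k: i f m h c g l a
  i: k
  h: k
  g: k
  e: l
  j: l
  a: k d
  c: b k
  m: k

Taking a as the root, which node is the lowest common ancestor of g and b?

k

Path g→root: g k a; path b→root: b c k a.
First common node: k.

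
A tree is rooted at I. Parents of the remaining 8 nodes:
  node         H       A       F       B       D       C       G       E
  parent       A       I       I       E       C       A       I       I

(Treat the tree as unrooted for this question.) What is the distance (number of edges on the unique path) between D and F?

4

Walking from D: D - C - A - I - F. Length 4.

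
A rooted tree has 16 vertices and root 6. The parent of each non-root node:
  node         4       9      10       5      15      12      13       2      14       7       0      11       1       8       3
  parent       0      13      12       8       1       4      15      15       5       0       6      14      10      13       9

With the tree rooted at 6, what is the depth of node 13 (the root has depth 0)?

6 – 0 – 4 – 12 – 10 – 1 – 15 – 13 — 7 edges.

7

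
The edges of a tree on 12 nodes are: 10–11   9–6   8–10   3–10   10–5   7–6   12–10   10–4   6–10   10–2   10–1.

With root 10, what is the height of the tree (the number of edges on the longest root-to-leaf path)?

2

7 sits deepest: 10 – 6 – 7 — 2 edges from the root.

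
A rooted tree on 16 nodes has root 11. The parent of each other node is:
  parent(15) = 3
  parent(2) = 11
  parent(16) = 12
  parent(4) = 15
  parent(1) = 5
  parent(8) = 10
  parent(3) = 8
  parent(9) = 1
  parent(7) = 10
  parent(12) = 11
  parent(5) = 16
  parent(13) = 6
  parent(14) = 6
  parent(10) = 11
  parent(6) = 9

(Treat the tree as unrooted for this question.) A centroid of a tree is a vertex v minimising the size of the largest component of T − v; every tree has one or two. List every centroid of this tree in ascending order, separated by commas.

11, 12

Removing 12 splits the tree into components of sizes 8, 7; the largest is 8 ≤ ⌊16/2⌋ = 8.
11 is adjacent to 12 and is also a centroid (the largest component after removing it is likewise 8).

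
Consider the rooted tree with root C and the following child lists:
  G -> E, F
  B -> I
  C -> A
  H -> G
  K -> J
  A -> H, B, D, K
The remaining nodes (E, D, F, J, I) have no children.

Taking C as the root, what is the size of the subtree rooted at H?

4

H's subtree: {H, G, E, F}, size 4.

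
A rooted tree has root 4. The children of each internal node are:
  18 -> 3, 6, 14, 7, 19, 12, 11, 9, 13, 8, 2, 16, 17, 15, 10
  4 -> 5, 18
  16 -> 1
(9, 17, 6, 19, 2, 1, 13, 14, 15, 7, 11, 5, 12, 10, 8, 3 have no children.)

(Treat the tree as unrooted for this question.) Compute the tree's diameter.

4

Starting from 5, a farthest node is 1 at distance 4.
One longest path: 5 – 4 – 18 – 16 – 1.
So the diameter is 4.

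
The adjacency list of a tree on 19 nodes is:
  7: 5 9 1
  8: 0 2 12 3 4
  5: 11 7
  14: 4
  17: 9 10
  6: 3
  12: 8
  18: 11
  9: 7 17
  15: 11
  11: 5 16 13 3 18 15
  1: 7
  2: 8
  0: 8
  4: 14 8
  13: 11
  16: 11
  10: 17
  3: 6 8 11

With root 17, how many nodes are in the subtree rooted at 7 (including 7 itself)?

16

7's subtree: {7, 5, 1, 11, 13, 3, 18, 15, 16, 8, 6, 0, 4, 2, 12, 14}, size 16.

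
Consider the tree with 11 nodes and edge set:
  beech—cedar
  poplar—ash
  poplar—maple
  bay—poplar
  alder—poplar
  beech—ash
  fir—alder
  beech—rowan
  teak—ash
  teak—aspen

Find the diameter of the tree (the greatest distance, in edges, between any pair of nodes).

5

A longest path is fir–alder–poplar–ash–teak–aspen, with 5 edges.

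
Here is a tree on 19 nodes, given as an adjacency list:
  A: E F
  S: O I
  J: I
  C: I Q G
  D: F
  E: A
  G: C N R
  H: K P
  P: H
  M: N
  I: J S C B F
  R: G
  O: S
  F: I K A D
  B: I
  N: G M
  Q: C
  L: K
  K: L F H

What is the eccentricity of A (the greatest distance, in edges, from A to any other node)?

A farthest node from A is M.
The path A-F-I-C-G-N-M has 6 edges.

6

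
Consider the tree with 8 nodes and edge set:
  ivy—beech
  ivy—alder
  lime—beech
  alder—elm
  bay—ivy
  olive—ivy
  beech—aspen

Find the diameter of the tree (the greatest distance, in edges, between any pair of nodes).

4

BFS from elm reaches aspen last, at distance 4; BFS from aspen confirms no node is farther.
Path: elm–alder–ivy–beech–aspen.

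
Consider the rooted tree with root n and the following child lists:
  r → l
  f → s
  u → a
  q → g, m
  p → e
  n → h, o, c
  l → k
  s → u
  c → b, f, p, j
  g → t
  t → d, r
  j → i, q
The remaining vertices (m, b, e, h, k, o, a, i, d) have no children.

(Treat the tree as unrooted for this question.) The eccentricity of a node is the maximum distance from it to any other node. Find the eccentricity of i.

7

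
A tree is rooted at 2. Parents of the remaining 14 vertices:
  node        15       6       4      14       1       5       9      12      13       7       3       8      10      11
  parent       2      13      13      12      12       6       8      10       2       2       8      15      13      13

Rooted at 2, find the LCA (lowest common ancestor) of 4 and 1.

Ancestors of 4 (toward the root): 4, 13, 2.
Ancestors of 1: 1, 12, 10, 13, 2.
The deepest node appearing in both lists is 13.

13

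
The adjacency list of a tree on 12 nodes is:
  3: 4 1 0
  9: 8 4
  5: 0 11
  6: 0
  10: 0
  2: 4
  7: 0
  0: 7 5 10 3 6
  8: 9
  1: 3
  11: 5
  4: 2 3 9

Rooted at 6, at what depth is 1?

6 → 0 → 3 → 1 — 3 edges.

3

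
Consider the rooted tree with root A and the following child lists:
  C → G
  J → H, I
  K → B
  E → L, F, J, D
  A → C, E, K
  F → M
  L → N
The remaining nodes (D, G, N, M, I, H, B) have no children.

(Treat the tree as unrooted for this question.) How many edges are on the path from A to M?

3

A - E - F - M: 3 edges.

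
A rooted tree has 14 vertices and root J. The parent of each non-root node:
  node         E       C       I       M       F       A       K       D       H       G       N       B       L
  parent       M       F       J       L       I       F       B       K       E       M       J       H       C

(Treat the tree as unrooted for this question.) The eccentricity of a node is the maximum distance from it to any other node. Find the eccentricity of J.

10

Distances from J peak at 10, attained at D.
J-I-F-C-L-M-E-H-B-K-D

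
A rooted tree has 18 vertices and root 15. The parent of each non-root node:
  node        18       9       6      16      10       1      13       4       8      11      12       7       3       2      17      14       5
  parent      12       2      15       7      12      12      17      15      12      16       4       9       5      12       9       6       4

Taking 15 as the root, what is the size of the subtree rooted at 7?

Descendants of 7 (including itself): 7, 16, 11. That's 3.

3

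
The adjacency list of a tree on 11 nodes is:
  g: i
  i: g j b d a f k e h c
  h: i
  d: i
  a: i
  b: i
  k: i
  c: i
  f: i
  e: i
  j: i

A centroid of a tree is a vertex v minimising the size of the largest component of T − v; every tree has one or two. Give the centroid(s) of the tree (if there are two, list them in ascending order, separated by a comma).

i

Delete i: the remaining components have sizes 1, 1, 1, 1, 1, 1, 1, 1, 1, 1. Max 1 ≤ 5, so i is a centroid.
No neighbour of i does as well, so i is the unique centroid.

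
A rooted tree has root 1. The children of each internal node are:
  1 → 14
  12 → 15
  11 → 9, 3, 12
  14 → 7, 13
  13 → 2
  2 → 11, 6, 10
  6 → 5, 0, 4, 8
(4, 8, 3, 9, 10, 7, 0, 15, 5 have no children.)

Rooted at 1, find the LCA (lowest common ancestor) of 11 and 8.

11's ancestor chain is 11, 2, 13, 14, 1 and 8's is 8, 6, 2, 13, 14, 1; they first meet at 2.

2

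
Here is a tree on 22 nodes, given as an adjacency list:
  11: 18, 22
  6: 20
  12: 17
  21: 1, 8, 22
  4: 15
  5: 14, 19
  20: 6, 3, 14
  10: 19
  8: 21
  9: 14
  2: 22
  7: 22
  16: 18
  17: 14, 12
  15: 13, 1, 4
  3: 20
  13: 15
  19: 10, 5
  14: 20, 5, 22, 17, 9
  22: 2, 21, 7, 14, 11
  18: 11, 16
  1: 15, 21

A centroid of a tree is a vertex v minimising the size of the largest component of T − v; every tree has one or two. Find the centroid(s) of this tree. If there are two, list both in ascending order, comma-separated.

22

Delete 22: the remaining components have sizes 10, 6, 3, 1, 1. Max 10 ≤ 11, so 22 is a centroid.
No neighbour of 22 does as well, so 22 is the unique centroid.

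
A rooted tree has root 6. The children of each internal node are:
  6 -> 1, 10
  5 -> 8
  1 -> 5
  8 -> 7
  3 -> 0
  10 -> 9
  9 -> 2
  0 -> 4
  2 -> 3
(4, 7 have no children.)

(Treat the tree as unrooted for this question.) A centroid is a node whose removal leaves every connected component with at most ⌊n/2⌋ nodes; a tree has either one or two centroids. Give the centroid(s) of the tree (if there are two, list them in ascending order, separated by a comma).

10

Delete 10: the remaining components have sizes 5, 5. Max 5 ≤ 5, so 10 is a centroid.
No neighbour of 10 does as well, so 10 is the unique centroid.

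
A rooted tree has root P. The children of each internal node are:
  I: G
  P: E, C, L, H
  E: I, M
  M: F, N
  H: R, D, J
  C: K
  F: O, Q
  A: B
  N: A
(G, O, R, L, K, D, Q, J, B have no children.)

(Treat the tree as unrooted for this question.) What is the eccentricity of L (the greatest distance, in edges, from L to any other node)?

The node farthest from L is B, via L–P–E–M–N–A–B — 6 edges.

6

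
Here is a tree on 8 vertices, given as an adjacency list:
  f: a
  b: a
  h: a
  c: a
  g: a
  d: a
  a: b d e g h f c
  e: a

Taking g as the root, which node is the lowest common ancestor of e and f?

a

e's ancestor chain is e, a, g and f's is f, a, g; they first meet at a.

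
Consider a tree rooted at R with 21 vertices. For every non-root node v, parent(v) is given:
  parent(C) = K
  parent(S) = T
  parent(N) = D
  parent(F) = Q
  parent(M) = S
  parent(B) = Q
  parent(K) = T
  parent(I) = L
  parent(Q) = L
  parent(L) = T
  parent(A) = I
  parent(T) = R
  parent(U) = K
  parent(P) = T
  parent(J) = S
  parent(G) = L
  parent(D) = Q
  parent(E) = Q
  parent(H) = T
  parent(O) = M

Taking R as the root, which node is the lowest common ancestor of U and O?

T

Path U→root: U K T R; path O→root: O M S T R.
First common node: T.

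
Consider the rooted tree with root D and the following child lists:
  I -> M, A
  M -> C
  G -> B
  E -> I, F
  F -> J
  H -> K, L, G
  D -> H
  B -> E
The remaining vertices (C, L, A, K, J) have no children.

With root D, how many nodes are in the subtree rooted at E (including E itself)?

Descendants of E (including itself): E, I, F, M, A, J, C. That's 7.

7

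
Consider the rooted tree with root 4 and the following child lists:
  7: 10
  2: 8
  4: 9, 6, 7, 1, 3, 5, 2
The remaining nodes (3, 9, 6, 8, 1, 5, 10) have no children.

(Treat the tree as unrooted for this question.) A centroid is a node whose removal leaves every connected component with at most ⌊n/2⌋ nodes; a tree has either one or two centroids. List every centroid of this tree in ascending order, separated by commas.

4

Removing 4 splits the tree into components of sizes 2, 2, 1, 1, 1, 1, 1; the largest is 2 ≤ ⌊10/2⌋ = 5.
Every other node leaves some component of size > 5, so the centroid is unique.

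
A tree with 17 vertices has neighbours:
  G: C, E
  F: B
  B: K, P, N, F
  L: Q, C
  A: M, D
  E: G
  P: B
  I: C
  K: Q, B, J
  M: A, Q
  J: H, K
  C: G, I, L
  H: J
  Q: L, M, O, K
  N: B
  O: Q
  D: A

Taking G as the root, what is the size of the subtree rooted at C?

15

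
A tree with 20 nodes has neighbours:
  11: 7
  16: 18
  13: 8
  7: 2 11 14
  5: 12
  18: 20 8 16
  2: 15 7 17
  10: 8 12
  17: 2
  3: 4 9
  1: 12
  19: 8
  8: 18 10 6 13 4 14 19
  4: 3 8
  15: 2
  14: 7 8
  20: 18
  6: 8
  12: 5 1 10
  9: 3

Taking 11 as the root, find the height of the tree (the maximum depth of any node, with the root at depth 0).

6

9 sits deepest: 11-7-14-8-4-3-9 — 6 edges from the root.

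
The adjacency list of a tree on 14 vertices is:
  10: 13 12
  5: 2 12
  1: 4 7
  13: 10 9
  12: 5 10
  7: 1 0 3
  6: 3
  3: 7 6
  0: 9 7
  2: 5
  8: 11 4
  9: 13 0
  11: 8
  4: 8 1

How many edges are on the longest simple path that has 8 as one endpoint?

10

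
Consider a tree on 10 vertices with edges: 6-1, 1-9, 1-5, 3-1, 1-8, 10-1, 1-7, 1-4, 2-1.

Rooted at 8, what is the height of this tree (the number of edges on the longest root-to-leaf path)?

2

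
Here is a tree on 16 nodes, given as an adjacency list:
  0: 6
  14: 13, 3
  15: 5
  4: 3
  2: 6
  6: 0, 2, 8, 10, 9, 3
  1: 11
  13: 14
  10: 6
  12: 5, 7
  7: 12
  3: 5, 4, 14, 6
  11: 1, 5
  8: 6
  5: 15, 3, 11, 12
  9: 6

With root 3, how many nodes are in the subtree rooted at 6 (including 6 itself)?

The subtree rooted at 6 contains: 6, 2, 0, 10, 9, 8 — 6 nodes.

6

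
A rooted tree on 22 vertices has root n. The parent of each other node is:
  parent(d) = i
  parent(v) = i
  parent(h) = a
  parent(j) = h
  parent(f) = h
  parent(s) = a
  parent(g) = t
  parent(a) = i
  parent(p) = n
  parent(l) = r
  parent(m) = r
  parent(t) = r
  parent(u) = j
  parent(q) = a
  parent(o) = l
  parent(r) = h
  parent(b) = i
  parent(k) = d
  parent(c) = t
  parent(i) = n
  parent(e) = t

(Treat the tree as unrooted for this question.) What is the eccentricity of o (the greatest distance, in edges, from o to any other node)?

7

The node farthest from o is p (k also at distance 7), via o-l-r-h-a-i-n-p — 7 edges.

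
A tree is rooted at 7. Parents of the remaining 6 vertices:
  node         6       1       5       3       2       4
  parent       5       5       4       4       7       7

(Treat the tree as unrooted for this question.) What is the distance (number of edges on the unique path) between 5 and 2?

3

The path is 5 – 4 – 7 – 2, which has 3 edges.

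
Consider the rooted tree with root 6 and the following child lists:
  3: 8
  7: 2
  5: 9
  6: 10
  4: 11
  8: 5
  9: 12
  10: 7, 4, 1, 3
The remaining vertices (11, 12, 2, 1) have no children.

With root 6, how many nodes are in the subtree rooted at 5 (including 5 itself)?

The subtree rooted at 5 contains: 5, 9, 12 — 3 nodes.

3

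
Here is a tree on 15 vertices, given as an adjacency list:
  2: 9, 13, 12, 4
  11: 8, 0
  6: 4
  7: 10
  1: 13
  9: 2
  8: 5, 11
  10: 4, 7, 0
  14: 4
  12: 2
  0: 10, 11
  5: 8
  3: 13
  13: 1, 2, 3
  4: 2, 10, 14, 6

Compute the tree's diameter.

8

BFS from 5 reaches 3 last, at distance 8; BFS from 3 confirms no node is farther.
Path: 5 - 8 - 11 - 0 - 10 - 4 - 2 - 13 - 3.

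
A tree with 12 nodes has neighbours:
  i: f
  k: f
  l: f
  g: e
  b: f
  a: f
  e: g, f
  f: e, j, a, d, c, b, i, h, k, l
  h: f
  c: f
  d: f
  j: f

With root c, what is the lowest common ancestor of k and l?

Ancestors of k (toward the root): k, f, c.
Ancestors of l: l, f, c.
The deepest node appearing in both lists is f.

f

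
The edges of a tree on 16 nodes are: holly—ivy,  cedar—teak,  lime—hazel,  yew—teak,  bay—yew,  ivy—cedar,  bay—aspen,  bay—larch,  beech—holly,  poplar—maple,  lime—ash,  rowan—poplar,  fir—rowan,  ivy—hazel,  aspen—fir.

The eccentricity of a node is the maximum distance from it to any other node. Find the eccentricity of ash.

A farthest node from ash is maple.
The path ash–lime–hazel–ivy–cedar–teak–yew–bay–aspen–fir–rowan–poplar–maple has 12 edges.

12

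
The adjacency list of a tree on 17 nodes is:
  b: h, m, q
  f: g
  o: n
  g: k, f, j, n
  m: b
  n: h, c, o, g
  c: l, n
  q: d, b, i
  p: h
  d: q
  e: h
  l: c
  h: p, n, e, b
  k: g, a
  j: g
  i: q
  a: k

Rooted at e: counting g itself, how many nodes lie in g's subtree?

5

The subtree rooted at g contains: g, k, f, j, a — 5 nodes.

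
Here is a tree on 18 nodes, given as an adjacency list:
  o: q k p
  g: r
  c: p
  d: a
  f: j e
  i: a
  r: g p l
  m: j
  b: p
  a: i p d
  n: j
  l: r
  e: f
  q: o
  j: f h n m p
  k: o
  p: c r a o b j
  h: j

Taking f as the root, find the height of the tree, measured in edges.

4

The longest root-to-leaf path is f – j – p – o – q (4 edges).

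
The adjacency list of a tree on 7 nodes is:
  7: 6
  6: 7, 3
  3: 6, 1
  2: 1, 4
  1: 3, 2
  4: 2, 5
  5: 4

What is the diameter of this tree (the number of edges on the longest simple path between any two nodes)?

6

BFS from 7 reaches 5 last, at distance 6; BFS from 5 confirms no node is farther.
Path: 7-6-3-1-2-4-5.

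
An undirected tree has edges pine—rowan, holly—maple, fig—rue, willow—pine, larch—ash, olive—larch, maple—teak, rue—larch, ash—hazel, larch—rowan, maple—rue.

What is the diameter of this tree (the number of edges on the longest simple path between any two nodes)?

BFS from willow reaches teak last, at distance 6; BFS from teak confirms no node is farther.
Path: willow–pine–rowan–larch–rue–maple–teak.

6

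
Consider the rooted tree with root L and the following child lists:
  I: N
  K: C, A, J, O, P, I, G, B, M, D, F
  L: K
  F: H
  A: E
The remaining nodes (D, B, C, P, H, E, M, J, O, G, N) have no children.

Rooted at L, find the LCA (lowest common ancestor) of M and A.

K

Ancestors of M (toward the root): M, K, L.
Ancestors of A: A, K, L.
The deepest node appearing in both lists is K.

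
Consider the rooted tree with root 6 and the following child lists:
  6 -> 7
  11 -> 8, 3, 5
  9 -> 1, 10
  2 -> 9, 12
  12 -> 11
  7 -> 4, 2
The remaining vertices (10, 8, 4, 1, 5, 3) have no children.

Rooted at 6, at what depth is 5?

Path from 6 to 5: 6 → 7 → 2 → 12 → 11 → 5, which has 5 edges.

5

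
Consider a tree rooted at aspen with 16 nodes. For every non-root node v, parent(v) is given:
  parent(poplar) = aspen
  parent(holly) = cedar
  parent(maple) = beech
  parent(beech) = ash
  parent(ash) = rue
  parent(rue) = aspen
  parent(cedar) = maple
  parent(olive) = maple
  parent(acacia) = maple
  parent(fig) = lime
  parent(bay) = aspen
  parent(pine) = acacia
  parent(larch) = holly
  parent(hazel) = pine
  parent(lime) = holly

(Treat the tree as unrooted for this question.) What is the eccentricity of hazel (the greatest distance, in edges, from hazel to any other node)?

8

The node farthest from hazel is poplar (bay also at distance 8), via hazel – pine – acacia – maple – beech – ash – rue – aspen – poplar — 8 edges.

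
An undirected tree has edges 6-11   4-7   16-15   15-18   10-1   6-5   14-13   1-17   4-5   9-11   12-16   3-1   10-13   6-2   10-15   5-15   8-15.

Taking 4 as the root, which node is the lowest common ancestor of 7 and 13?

7's ancestor chain is 7, 4 and 13's is 13, 10, 15, 5, 4; they first meet at 4.

4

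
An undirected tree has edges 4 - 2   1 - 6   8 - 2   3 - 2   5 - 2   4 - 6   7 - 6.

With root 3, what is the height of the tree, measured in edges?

4

The longest root-to-leaf path is 3-2-4-6-7 (4 edges).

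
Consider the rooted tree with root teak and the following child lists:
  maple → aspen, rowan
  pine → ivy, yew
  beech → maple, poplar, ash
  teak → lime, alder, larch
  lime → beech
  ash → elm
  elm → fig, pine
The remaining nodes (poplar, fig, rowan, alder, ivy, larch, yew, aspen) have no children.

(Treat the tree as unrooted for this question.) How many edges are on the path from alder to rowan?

5

The path is alder – teak – lime – beech – maple – rowan, which has 5 edges.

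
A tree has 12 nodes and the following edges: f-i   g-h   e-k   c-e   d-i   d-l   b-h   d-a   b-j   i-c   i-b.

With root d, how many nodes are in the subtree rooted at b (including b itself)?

The subtree rooted at b contains: b, j, h, g — 4 nodes.

4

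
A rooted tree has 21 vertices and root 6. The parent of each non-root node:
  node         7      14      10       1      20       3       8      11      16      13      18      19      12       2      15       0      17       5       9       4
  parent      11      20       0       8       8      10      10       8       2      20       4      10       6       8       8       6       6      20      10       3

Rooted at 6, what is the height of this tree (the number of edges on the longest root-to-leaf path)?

16 sits deepest: 6 → 0 → 10 → 8 → 2 → 16 — 5 edges from the root.

5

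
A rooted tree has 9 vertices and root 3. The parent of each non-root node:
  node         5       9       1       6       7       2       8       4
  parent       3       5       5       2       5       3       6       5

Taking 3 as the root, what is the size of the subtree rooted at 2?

3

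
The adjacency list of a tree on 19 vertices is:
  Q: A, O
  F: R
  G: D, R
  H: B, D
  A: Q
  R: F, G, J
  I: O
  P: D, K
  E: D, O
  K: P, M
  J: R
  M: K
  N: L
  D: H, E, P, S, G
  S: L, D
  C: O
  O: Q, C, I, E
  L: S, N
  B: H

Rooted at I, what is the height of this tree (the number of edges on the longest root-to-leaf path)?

A deepest node is N, reached by I – O – E – D – S – L – N.
That path has 6 edges, so the height is 6.

6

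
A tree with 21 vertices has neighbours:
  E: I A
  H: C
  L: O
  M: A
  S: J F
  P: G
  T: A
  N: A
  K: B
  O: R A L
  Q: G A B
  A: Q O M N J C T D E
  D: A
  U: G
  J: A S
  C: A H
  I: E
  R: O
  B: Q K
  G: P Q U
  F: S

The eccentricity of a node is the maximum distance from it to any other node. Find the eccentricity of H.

The node farthest from H is F (P, K, U also at distance 5), via H–C–A–J–S–F — 5 edges.

5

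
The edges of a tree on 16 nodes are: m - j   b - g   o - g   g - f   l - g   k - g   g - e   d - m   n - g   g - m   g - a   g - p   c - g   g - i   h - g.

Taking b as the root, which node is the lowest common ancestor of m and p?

g

Path m→root: m g b; path p→root: p g b.
First common node: g.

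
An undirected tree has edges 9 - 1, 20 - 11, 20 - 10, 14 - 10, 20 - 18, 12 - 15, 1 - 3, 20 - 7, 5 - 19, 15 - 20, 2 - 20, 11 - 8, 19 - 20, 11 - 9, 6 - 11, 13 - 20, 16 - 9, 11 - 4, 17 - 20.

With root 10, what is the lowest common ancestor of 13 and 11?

Path 13→root: 13 20 10; path 11→root: 11 20 10.
First common node: 20.

20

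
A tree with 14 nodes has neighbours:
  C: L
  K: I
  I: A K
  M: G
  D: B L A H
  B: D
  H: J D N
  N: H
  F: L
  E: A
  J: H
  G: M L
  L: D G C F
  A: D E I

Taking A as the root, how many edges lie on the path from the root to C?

3

Climbing from C to the root: C–L–D–A. That's 3 steps.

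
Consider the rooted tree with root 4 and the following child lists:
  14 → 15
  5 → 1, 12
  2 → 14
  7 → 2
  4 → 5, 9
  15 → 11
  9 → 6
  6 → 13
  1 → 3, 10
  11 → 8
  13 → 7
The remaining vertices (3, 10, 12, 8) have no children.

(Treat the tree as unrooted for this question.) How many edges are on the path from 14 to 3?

9

Walking from 14: 14 - 2 - 7 - 13 - 6 - 9 - 4 - 5 - 1 - 3. Length 9.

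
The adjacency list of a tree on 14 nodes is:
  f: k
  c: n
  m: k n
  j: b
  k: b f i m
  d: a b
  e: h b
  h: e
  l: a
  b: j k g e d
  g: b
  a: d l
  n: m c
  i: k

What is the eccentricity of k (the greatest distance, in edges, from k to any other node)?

A farthest node from k is l.
The path k – b – d – a – l has 4 edges.

4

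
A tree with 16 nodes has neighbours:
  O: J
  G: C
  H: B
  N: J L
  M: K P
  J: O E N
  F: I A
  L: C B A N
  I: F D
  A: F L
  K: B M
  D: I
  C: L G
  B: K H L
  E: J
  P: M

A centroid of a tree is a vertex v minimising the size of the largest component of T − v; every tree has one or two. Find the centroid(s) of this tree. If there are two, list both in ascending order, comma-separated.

If L is removed the pieces have sizes 5, 4, 4, 2, all ≤ ⌊16/2⌋ = 8.
Every other node leaves some component of size > 8, so the centroid is unique.

L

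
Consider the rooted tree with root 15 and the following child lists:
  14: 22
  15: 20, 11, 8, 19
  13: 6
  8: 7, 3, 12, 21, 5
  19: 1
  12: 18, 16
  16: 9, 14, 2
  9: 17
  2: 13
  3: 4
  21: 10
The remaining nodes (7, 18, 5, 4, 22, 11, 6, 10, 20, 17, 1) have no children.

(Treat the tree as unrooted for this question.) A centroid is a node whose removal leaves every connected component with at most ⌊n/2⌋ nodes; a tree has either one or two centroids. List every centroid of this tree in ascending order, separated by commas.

Delete 8: the remaining components have sizes 10, 5, 2, 2, 1, 1. Max 10 ≤ 11, so 8 is a centroid.
Every other node leaves some component of size > 11, so the centroid is unique.

8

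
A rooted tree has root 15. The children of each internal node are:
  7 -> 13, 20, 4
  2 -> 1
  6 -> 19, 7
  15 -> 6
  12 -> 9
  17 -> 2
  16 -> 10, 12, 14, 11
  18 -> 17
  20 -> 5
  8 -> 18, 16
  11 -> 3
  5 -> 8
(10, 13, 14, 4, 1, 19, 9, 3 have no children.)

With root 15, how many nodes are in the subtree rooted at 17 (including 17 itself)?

17's subtree: {17, 2, 1}, size 3.

3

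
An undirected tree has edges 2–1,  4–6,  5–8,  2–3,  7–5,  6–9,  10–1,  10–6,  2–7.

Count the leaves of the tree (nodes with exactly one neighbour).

4

Degree-1 nodes: 3, 4, 8, 9 — 4 of them.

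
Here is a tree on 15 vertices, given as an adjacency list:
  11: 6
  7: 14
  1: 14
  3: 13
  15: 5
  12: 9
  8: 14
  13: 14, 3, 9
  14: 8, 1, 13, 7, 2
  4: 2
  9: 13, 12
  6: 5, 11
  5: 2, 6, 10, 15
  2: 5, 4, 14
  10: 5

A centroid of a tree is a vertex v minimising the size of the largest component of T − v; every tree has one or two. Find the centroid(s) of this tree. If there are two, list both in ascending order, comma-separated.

If 14 is removed the pieces have sizes 7, 4, 1, 1, 1, all ≤ ⌊15/2⌋ = 7.
No neighbour of 14 does as well, so 14 is the unique centroid.

14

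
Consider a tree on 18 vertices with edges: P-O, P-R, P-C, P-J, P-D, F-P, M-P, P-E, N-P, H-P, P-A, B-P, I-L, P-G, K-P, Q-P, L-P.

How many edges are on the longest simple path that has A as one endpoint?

3

The node farthest from A is I, via A – P – L – I — 3 edges.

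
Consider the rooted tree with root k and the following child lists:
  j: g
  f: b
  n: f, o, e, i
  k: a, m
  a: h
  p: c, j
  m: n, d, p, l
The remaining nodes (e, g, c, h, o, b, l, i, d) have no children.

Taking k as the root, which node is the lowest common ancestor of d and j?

Path d→root: d m k; path j→root: j p m k.
First common node: m.

m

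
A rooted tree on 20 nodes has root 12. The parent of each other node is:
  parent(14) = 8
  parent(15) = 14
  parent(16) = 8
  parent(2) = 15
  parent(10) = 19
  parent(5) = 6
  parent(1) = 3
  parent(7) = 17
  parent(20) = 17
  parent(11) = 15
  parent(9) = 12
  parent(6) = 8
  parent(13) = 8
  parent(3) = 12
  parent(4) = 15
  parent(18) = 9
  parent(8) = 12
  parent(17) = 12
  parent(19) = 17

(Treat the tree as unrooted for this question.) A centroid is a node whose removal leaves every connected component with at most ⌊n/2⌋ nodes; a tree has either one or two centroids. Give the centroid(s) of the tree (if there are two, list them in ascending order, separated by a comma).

Removing 12 splits the tree into components of sizes 10, 5, 2, 2; the largest is 10 ≤ ⌊20/2⌋ = 10.
Its neighbour 8 also leaves a largest component of size 10, so both are centroids.

8, 12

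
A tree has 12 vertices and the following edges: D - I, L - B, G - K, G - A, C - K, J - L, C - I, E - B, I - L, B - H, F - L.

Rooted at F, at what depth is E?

Climbing from E to the root: E → B → L → F. That's 3 steps.

3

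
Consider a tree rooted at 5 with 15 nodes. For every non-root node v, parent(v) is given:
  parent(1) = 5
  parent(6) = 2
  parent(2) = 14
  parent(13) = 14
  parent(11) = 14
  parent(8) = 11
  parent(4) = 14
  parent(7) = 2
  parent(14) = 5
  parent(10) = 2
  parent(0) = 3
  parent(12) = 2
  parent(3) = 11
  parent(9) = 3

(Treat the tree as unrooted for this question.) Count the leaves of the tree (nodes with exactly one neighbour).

10

Degree-1 nodes: 0, 1, 4, 6, 7, 8, 9, 10, 12, 13 — 10 of them.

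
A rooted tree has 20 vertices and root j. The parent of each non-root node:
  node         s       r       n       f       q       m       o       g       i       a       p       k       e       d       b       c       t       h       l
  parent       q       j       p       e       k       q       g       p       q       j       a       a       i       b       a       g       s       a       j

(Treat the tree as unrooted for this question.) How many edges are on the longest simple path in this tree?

8

BFS from f reaches c last, at distance 8; BFS from c confirms no node is farther.
Path: f – e – i – q – k – a – p – g – c.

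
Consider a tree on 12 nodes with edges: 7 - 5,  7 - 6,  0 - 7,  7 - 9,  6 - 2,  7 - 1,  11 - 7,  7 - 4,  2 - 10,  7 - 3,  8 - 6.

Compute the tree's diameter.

4

A longest path is 10 – 2 – 6 – 7 – 9, with 4 edges.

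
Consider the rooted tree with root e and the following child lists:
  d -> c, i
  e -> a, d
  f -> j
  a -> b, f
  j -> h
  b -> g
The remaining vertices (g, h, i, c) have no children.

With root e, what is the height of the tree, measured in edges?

The longest root-to-leaf path is e-a-f-j-h (4 edges).

4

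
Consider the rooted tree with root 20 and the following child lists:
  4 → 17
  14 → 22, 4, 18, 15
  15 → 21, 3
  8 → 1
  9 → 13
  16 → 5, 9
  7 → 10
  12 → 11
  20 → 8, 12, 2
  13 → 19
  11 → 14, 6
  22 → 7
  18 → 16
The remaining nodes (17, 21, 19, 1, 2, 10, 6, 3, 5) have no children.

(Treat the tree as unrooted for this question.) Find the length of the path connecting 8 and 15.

5

The path is 8–20–12–11–14–15, which has 5 edges.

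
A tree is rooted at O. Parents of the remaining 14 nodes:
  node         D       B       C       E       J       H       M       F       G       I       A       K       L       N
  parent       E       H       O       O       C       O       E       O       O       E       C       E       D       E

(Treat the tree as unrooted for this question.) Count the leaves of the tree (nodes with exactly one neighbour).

Exactly 10 nodes have a single neighbour: A, B, F, G, I, J, K, L, M, N.

10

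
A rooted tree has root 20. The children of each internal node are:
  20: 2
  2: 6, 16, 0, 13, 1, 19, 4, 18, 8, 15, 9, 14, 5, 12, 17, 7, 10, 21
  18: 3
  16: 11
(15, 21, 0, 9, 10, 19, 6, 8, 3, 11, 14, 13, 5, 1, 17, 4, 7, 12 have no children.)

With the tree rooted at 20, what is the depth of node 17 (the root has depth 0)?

2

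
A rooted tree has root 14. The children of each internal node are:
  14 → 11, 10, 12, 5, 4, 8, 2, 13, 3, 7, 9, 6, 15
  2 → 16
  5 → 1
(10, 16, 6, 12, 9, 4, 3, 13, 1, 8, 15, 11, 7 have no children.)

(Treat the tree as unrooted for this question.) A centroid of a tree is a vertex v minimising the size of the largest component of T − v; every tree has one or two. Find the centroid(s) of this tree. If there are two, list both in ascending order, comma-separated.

Delete 14: the remaining components have sizes 2, 2, 1, 1, 1, 1, 1, 1, 1, 1, 1, 1, 1. Max 2 ≤ 8, so 14 is a centroid.
No neighbour of 14 does as well, so 14 is the unique centroid.

14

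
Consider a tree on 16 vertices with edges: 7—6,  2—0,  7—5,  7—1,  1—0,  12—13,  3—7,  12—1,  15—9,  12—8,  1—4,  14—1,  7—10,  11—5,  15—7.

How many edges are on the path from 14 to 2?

The path is 14–1–0–2, which has 3 edges.

3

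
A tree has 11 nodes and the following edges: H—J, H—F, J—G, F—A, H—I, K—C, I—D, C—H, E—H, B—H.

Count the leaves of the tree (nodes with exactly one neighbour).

The leaves are A, B, D, E, G, K.
That is 6 leaves.

6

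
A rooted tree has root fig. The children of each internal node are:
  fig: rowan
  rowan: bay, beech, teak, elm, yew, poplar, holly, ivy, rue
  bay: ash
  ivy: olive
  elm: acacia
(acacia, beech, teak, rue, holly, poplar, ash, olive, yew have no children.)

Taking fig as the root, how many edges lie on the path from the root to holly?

2

Path from fig to holly: fig → rowan → holly, which has 2 edges.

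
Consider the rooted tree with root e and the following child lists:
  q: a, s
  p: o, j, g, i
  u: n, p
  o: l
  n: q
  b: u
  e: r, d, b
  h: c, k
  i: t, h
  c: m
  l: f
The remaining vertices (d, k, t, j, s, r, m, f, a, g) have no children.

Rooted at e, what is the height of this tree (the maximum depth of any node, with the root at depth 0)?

7

The longest root-to-leaf path is e → b → u → p → i → h → c → m (7 edges).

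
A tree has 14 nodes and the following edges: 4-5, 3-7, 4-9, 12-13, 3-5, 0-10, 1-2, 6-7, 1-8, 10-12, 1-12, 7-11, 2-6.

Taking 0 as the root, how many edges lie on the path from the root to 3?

0 – 10 – 12 – 1 – 2 – 6 – 7 – 3 — 7 edges.

7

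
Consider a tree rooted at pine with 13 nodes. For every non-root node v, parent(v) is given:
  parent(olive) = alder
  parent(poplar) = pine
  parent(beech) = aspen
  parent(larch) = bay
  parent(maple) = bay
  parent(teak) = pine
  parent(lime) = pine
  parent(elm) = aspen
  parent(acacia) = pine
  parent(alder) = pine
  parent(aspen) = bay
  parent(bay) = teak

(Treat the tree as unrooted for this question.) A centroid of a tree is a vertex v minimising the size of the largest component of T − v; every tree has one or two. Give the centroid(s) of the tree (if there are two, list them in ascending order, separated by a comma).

teak

Removing teak splits the tree into components of sizes 6, 6; the largest is 6 ≤ ⌊13/2⌋ = 6.
Every other node leaves some component of size > 6, so the centroid is unique.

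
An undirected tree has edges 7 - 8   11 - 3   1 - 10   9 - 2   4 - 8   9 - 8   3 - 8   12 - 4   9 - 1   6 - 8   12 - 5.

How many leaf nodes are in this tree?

6

Degree-1 nodes: 2, 5, 6, 7, 10, 11 — 6 of them.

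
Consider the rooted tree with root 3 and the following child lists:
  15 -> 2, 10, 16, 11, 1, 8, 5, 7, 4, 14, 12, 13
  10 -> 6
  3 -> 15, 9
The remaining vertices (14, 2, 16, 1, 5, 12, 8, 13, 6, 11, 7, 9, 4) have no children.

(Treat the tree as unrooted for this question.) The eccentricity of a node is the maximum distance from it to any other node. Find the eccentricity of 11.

The node farthest from 11 is 6 (9 also at distance 3), via 11 – 15 – 10 – 6 — 3 edges.

3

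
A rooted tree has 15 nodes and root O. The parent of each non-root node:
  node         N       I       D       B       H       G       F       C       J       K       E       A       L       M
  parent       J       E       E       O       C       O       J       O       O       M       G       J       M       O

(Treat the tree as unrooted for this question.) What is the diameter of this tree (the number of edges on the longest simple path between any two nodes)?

Starting from D, a farthest node is L at distance 5.
One longest path: D - E - G - O - M - L.
So the diameter is 5.

5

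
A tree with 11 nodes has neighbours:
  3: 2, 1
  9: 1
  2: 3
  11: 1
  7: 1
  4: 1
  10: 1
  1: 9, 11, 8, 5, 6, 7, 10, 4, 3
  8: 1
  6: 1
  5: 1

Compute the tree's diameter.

BFS from 2 reaches 6 last, at distance 3; BFS from 6 confirms no node is farther.
Path: 2–3–1–6.

3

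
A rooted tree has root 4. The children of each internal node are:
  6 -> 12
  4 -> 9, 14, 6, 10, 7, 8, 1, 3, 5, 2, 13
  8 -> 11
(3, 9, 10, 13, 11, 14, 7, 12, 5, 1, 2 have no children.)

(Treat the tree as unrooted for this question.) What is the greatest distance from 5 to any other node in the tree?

3

The node farthest from 5 is 12 (11 also at distance 3), via 5–4–6–12 — 3 edges.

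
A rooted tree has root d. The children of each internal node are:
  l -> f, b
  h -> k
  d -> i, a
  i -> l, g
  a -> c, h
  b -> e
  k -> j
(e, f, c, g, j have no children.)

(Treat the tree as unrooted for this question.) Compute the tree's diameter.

BFS from e reaches j last, at distance 8; BFS from j confirms no node is farther.
Path: e-b-l-i-d-a-h-k-j.

8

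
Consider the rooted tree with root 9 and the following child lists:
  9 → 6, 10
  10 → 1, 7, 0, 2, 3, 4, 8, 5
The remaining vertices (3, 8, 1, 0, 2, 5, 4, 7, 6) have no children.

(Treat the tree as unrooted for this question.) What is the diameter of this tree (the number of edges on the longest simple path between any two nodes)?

3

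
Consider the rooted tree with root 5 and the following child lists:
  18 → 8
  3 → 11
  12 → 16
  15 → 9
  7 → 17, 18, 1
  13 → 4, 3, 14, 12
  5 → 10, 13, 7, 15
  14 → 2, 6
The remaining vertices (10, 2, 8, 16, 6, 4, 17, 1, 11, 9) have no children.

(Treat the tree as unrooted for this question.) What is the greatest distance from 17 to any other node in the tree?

A farthest node from 17 is 16 (11, 2, 6 also at distance 5).
The path 17–7–5–13–12–16 has 5 edges.

5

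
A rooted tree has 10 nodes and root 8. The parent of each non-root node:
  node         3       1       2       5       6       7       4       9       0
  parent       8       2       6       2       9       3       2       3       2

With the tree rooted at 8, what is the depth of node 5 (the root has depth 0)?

5

8 → 3 → 9 → 6 → 2 → 5 — 5 edges.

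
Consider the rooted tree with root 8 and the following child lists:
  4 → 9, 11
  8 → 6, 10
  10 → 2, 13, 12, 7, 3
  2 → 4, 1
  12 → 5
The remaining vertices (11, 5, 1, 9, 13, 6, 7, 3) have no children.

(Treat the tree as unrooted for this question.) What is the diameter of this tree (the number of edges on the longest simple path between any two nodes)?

BFS from 5 reaches 9 last, at distance 5; BFS from 9 confirms no node is farther.
Path: 5-12-10-2-4-9.

5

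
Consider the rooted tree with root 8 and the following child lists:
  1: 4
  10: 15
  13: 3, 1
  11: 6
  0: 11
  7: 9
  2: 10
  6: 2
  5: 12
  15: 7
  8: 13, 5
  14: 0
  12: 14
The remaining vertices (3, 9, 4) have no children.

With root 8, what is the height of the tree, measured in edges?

11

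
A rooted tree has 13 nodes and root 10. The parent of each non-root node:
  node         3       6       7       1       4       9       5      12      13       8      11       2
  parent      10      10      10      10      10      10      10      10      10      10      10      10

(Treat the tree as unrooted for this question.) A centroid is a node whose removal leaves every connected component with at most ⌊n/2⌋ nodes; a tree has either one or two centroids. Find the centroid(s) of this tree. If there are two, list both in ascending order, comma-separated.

Removing 10 splits the tree into components of sizes 1, 1, 1, 1, 1, 1, 1, 1, 1, 1, 1, 1; the largest is 1 ≤ ⌊13/2⌋ = 6.
No neighbour of 10 does as well, so 10 is the unique centroid.

10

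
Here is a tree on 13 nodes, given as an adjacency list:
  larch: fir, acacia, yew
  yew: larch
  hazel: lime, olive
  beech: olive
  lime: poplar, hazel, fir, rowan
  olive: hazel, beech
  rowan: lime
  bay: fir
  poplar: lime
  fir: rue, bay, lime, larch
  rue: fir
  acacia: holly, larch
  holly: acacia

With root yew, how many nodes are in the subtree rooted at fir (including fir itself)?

9

Descendants of fir (including itself): fir, lime, bay, rue, hazel, rowan, poplar, olive, beech. That's 9.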